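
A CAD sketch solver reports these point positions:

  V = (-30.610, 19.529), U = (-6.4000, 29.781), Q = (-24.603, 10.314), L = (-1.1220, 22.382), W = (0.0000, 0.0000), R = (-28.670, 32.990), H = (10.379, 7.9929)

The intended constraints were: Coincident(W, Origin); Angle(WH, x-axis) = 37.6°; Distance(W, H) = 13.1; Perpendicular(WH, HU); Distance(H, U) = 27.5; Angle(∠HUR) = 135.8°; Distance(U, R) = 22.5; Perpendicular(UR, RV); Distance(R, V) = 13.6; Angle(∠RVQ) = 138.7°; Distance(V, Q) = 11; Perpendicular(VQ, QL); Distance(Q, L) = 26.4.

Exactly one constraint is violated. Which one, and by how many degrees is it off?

Perpendicular(VQ, QL) — off by 5.90°.

W = (0.00, 0.00) ✓; WH at 37.60° ✓; |WH| = 13.10 ✓; ∠(WH, HU) = 90.00° ✓; |HU| = 27.50 ✓; ∠HUR = 135.8° ✓; |UR| = 22.50 ✓; ∠(UR, RV) = 90.00° ✓; |RV| = 13.60 ✓; ∠RVQ = 138.7° ✓; |VQ| = 11.00 ✓; ∠(VQ, QL) = 84.10° ✗; |QL| = 26.40 ✓.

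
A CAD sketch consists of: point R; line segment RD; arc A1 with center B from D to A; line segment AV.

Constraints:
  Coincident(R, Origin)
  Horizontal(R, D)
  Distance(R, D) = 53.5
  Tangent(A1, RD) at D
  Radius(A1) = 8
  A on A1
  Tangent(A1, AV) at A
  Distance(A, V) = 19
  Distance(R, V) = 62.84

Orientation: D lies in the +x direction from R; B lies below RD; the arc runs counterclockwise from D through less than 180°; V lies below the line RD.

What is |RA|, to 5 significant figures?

48.080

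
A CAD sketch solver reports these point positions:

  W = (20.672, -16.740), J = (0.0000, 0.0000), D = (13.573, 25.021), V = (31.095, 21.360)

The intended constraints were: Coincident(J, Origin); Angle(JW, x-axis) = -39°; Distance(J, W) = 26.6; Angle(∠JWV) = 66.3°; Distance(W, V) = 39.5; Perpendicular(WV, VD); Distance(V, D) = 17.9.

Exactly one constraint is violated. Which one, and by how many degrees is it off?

Perpendicular(WV, VD) — off by 3.50°.

J = (0.00, 0.00) ✓; JW at -39.00° ✓; |JW| = 26.60 ✓; ∠JWV = 66.30° ✓; |WV| = 39.50 ✓; ∠(WV, VD) = 93.50° ✗; |VD| = 17.90 ✓.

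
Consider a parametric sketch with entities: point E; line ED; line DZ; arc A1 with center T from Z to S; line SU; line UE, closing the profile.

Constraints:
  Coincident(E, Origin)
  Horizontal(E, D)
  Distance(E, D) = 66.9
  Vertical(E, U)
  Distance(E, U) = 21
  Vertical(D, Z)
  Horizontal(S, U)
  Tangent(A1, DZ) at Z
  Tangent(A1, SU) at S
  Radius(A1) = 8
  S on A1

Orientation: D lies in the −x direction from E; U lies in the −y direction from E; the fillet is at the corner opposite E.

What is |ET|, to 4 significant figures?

60.32

E is at the origin; ED is horizontal with |ED| = 66.9 and D on the −x side, so D = (-66.90, 0.000). EU is vertical with |EU| = 21.0 and U on the −y side, so U = (0.000, -21.00). The virtual corner opposite E is at (-66.90, -21.00). A1 meets DZ tangentially, so TZ is at right angles to DZ and tangency of A1 to SU means the radius TS is perpendicular to SU, with radius 8.0, so the center T sits 8.0 in from both sides at T = (-58.90, -13.00). Then |ET| = |T − E| = 60.32.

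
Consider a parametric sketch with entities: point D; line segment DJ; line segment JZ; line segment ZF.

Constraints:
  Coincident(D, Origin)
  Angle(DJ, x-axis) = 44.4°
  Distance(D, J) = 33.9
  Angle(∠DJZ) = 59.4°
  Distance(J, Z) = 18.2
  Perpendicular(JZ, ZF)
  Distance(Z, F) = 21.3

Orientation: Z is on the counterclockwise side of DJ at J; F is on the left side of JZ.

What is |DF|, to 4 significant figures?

7.935

D is at the origin; DJ runs at 44.4° with length 33.9, so J = 33.9·(cos 44.4°, sin 44.4°) = (24.22, 23.72). ∠DJZ = 59.4°, so JZ runs at 44.4° + (180° − 59.4°) = 165.0° from the x-axis; with |JZ| = 18.2, Z = J + 18.2·(cos 165.0°, sin 165.0°) = (6.641, 28.43). JZ is perpendicular to ZF; with |ZF| = 21.3 on the left of JZ, F = Z + 21.3·(-0.2588, -0.9659) = (1.128, 7.855). Then |DF| = |F − D| = 7.935.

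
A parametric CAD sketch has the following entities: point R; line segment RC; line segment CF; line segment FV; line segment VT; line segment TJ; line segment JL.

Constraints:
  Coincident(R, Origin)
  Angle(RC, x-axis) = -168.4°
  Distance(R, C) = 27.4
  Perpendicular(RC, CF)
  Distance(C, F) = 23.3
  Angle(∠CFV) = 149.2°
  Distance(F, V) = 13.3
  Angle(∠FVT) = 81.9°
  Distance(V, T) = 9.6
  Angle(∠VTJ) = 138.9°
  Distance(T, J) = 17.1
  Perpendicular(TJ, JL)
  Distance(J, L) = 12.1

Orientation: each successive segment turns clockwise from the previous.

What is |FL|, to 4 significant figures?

14.56

∠VTJ = 138.9° gives TJ at -68.40° from the x-axis; with |TJ| = 17.1, J = (-12.33, 9.573). TJ ⟂ JL, so JL runs at -158.4°; with |JL| = 12.1, L = (-23.58, 5.118). Then |FL| = |L − F| = 14.56.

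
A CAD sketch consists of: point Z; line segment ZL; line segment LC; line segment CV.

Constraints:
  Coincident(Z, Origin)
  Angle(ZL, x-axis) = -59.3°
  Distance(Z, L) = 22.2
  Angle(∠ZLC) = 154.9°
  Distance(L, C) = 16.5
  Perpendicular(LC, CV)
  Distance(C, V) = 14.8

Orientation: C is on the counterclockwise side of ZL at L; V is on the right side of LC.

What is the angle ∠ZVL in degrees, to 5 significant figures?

8.4022°

Z is at the origin; ZL runs at -59.3° with length 22.2, so L = 22.2·(cos -59.3°, sin -59.3°) = (11.334, -19.089). ∠ZLC = 154.9°, so LC runs at -59.3° + (180° − 154.9°) = -34.200° from the x-axis; with |LC| = 16.5, C = L + 16.5·(cos -34.200°, sin -34.200°) = (24.981, -28.363). LC is perpendicular to CV; with |CV| = 14.8 on the right of LC, V = C + 14.8·(-0.56208, -0.82708) = (16.662, -40.604). Then cos ∠ZVL = VZ·VL / (|VZ||VL|), giving 8.4022°.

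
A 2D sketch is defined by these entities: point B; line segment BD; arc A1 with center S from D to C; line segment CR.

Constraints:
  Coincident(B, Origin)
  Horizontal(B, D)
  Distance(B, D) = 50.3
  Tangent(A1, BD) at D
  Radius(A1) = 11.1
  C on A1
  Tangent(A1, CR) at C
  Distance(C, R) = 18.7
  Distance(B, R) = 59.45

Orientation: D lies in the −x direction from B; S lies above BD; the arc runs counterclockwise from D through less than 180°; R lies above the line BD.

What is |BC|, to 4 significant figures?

43.77

Checks: B = (0.00, 0.00) ✓; |SD| = 11.10 ✓; |SC| = 11.10 ✓; ∠(SC, CR) = 90.00° ✓; |CR| = 18.70 ✓; |BR| = 59.45 ✓.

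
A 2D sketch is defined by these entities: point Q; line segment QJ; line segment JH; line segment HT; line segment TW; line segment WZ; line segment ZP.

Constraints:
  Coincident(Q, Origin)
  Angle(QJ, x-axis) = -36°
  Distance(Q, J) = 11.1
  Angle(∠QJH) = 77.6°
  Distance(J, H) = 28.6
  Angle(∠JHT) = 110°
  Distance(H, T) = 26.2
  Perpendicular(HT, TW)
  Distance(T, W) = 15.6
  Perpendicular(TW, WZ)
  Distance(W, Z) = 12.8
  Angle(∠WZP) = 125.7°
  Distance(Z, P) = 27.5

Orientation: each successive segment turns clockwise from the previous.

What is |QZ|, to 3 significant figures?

17.6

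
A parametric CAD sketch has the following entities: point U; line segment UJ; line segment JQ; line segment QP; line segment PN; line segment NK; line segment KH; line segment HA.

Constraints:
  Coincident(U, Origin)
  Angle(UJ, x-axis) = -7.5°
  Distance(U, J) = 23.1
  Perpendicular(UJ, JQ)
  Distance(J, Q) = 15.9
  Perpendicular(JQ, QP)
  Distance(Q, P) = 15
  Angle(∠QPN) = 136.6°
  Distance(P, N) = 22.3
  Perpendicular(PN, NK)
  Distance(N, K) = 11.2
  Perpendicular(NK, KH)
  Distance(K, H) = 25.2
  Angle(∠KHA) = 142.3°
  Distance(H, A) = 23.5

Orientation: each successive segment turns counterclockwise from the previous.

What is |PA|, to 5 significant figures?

21.726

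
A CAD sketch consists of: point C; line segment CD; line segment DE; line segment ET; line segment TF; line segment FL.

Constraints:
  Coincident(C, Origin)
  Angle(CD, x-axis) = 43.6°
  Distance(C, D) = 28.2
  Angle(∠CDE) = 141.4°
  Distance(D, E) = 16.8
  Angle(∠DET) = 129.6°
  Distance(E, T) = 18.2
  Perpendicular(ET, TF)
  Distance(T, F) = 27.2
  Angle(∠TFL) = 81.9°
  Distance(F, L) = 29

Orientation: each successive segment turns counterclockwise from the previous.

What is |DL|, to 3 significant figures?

10.2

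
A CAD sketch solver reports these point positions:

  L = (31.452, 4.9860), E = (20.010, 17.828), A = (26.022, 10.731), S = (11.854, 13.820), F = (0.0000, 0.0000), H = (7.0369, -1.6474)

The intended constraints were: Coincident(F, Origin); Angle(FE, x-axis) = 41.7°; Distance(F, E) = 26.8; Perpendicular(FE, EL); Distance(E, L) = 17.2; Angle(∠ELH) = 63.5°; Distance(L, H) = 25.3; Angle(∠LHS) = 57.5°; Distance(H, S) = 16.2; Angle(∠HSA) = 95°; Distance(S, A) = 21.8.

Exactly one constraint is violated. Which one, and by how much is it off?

Distance(S, A) = 21.8 — off by 7.30.

F = (0.00, 0.00) ✓; FE at 41.70° ✓; |FE| = 26.80 ✓; ∠(FE, EL) = 90.00° ✓; |EL| = 17.20 ✓; ∠ELH = 63.50° ✓; |LH| = 25.30 ✓; ∠LHS = 57.50° ✓; |HS| = 16.20 ✓; ∠HSA = 95.00° ✓; |SA| = 14.50 ✗.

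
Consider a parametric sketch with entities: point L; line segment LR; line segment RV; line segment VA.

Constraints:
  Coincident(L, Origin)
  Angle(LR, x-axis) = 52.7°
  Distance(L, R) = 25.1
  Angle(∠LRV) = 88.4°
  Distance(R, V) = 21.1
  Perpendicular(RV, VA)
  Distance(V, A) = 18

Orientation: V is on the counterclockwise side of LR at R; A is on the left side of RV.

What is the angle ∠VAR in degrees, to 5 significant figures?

49.533°

L is at the origin; LR runs at 52.7° with length 25.1, so R = 25.1·(cos 52.7°, sin 52.7°) = (15.210, 19.966). ∠LRV = 88.4°, so RV runs at 52.7° + (180° − 88.4°) = 144.30° from the x-axis; with |RV| = 21.1, V = R + 21.1·(cos 144.30°, sin 144.30°) = (-1.9247, 32.279). RV is perpendicular to VA; with |VA| = 18.0 on the left of RV, A = V + 18.0·(-0.58354, -0.81208) = (-12.428, 17.662). Then cos ∠VAR = AV·AR / (|AV||AR|), giving 49.533°.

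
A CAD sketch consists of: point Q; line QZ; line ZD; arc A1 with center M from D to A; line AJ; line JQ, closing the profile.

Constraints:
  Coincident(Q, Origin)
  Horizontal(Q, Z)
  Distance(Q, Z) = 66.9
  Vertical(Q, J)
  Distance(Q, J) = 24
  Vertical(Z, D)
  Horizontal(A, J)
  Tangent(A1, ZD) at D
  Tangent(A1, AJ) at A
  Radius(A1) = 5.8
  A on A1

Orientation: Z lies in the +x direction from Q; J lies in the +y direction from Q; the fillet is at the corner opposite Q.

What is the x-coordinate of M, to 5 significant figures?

61.100

Q is at the origin; Q and Z share the same y with |QZ| = 66.9 and Z on the +x side, so Z = (66.900, 0.0000). QJ is vertical with |QJ| = 24.0 and J on the +y side, so J = (0.0000, 24.000). The virtual corner opposite Q is at (66.900, 24.000). Tangency of A1 to ZD means the radius MD is perpendicular to ZD and since A1 is tangent to AJ there, MA ⟂ AJ, with radius 5.8, so the center M sits 5.8 in from both sides at M = (61.100, 18.200). So M.x = 61.100.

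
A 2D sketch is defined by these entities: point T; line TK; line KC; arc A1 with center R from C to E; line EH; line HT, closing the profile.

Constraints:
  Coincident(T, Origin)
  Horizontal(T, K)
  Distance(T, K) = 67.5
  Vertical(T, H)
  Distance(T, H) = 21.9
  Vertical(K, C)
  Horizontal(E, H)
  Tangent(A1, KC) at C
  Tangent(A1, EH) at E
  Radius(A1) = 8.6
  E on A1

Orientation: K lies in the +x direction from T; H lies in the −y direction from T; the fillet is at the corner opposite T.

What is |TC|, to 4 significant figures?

68.80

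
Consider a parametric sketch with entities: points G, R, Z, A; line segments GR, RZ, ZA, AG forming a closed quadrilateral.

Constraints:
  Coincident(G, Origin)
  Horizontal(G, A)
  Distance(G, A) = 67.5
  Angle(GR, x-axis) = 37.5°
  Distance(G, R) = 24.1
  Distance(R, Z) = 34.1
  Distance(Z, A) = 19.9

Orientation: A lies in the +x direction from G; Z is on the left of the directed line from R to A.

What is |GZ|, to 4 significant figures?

54.98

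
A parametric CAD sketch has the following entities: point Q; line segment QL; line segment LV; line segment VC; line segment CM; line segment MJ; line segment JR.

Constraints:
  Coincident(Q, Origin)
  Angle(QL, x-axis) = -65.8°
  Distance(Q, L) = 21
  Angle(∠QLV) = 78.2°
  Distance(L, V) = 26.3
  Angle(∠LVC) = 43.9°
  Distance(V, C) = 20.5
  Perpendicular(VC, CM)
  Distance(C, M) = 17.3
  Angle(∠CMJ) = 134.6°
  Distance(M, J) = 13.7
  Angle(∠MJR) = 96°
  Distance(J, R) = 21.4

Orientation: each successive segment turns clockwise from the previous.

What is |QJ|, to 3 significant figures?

32.8

VC ⟂ CM, so CM runs at -33.7°; with |CM| = 17.3, M = (8.69, -17.3). ∠CMJ = 134.6° gives MJ at -79.1° from the x-axis; with |MJ| = 13.7, J = (11.3, -30.8). Then |QJ| = |J − Q| = 32.8.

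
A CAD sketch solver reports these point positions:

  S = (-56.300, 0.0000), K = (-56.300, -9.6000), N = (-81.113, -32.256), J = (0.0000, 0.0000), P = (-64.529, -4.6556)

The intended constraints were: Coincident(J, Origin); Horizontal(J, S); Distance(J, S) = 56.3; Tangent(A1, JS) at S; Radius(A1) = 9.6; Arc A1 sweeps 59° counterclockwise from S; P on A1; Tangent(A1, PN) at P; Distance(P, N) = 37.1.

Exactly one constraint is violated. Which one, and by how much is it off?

Distance(P, N) = 37.1 — off by 4.90.

J = (0.00, 0.00) ✓; J.y = 0.00, S.y = 0.00 ✓; |JS| = 56.30 ✓; ∠(KS, SJ) = 90.00° ✓; |KS| = 9.600 ✓; bearing(K→P) − bearing(K→S) = 59.00° ✓; |KP| = 9.600 ✓; ∠(KP, PN) = 90.00° ✓; |PN| = 32.20 ✗.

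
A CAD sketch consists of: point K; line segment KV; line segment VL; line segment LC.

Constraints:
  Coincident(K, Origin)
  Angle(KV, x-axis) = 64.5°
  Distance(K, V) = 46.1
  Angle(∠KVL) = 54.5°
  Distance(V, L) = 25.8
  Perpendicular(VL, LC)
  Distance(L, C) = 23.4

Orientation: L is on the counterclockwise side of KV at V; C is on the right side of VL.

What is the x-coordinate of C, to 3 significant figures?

-9.62

K is at the origin; KV runs at 64.5° with length 46.1, so V = 46.1·(cos 64.5°, sin 64.5°) = (19.8, 41.6). ∠KVL = 54.5°, so VL runs at 64.5° + (180° − 54.5°) = 190° from the x-axis; with |VL| = 25.8, L = V + 25.8·(cos 190°, sin 190°) = (-5.56, 37.1). VL is perpendicular to LC; with |LC| = 23.4 on the right of VL, C = L + 23.4·(-0.174, 0.985) = (-9.62, 60.2). So C.x = -9.62.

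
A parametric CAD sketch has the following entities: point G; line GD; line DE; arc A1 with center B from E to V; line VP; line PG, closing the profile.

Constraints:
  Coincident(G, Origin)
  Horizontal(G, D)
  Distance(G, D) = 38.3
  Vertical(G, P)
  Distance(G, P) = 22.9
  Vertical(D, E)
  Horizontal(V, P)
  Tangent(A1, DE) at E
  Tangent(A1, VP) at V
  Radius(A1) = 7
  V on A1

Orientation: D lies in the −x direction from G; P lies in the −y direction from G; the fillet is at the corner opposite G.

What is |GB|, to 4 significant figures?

35.11

G is at the origin; G and D share the same y with |GD| = 38.3 and D on the −x side, so D = (-38.30, 0.000). G and P share the same x with |GP| = 22.9 and P on the −y side, so P = (0.000, -22.90). The virtual corner opposite G is at (-38.30, -22.90). Since A1 is tangent to DE there, BE ⟂ DE and A1 meets VP tangentially, so BV is at right angles to VP, with radius 7.0, so the center B sits 7.0 in from both sides at B = (-31.30, -15.90). Then |GB| = |B − G| = 35.11.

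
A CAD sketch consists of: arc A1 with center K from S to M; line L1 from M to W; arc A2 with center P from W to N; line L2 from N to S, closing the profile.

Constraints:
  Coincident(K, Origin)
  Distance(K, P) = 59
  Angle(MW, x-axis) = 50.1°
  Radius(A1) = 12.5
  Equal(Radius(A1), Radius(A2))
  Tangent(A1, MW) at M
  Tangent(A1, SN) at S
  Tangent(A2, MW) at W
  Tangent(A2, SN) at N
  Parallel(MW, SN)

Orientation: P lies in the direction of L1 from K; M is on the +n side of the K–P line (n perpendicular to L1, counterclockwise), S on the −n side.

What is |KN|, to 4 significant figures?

60.31

Tangency of A1 to both parallel lines with radius 12.5 puts M and S at K ± 12.5·n: M = (-9.590, 8.018), S = (9.590, -8.018). Equal radii place W and N the same way about P: W = P + 12.5·n = (28.26, 53.28), N = P − 12.5·n = (47.44, 37.24). Then |KN| = |N − K| = 60.31.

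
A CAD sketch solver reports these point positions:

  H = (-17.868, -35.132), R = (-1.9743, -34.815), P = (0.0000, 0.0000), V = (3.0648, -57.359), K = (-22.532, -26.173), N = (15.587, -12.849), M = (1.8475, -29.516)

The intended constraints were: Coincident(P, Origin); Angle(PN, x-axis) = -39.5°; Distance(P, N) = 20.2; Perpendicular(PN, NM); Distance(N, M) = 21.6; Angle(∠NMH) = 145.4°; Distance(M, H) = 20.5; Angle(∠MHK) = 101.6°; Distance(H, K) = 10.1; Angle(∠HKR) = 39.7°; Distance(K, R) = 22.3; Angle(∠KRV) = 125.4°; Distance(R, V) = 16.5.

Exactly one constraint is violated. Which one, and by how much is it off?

Distance(R, V) = 16.5 — off by 6.60.

P = (0.00, 0.00) ✓; PN at -39.50° ✓; |PN| = 20.20 ✓; ∠(PN, NM) = 90.00° ✓; |NM| = 21.60 ✓; ∠NMH = 145.4° ✓; |MH| = 20.50 ✓; ∠MHK = 101.6° ✓; |HK| = 10.10 ✓; ∠HKR = 39.70° ✓; |KR| = 22.30 ✓; ∠KRV = 125.4° ✓; |RV| = 23.10 ✗.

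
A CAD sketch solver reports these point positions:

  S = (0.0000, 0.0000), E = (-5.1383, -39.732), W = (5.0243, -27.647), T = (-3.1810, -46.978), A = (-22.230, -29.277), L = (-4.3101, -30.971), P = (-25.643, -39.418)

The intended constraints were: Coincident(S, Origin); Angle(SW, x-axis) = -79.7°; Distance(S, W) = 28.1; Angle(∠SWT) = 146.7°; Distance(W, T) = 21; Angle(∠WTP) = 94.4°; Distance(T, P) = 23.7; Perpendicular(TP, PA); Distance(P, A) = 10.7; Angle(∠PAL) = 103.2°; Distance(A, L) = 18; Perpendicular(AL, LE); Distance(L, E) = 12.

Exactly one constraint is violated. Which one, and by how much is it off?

Distance(L, E) = 12 — off by 3.20.

S = (0.00, 0.00) ✓; SW at -79.70° ✓; |SW| = 28.10 ✓; ∠SWT = 146.7° ✓; |WT| = 21.00 ✓; ∠WTP = 94.40° ✓; |TP| = 23.70 ✓; ∠(TP, PA) = 90.00° ✓; |PA| = 10.70 ✓; ∠PAL = 103.2° ✓; |AL| = 18.00 ✓; ∠(AL, LE) = 90.00° ✓; |LE| = 8.800 ✗.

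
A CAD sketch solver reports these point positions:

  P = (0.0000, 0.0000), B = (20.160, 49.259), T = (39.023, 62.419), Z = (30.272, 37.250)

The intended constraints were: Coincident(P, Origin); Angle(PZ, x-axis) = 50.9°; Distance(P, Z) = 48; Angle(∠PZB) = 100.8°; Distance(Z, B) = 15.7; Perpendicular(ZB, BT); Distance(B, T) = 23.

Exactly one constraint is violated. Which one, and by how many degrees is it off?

Perpendicular(ZB, BT) — off by 5.20°.

P = (0.00, 0.00) ✓; PZ at 50.90° ✓; |PZ| = 48.00 ✓; ∠PZB = 100.8° ✓; |ZB| = 15.70 ✓; ∠(ZB, BT) = 95.20° ✗; |BT| = 23.00 ✓.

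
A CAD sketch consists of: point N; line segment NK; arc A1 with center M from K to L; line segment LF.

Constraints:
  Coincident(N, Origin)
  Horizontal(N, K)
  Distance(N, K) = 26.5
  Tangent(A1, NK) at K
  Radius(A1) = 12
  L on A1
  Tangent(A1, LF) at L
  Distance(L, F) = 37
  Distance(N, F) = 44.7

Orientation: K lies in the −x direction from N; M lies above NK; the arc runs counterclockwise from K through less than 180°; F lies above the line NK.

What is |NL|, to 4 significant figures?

17.33

N is at the origin; N and K share the same y with |NK| = 26.5 and K on the −x side, so K = (-26.50, 0.000). Since A1 is tangent to NK there, MK ⟂ NK, so M = K + (0, 12) = (-26.50, 12.00). Since ML ⟂ LF (tangency), |MF| = √(12.0² + 37.0²) = 38.90 regardless of where L sits on A1. So F lies on both circle(N, 44.7) and circle(M, 38.90); the above-NK intersection is F = (-5.005, 44.42). L is the foot of the tangent from F: L = (-14.94, 8.778).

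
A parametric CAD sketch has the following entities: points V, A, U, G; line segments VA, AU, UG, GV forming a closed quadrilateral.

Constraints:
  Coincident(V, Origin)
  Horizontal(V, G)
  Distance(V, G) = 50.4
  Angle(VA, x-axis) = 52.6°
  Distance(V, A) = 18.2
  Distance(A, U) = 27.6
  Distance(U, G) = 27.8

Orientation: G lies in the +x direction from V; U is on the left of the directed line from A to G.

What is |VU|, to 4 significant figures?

44.13

V is at the origin; VG is horizontal with |VG| = 50.4 and G in +x, so G = (50.4, 0). VA runs at 52.6° with |VA| = 18.2, so A = (11.05, 14.46). U is determined by |AU| = 27.6 and |UG| = 27.8 together: it lies at the intersection of circle(A, 27.6) and circle(G, 27.8). With |AG| = 41.92, the foot of the radical line on AG is 20.83 from A and the perpendicular offset is √(27.6² − 20.83²) = 18.11. Taking the left-of-AG solution: U = (36.85, 24.27).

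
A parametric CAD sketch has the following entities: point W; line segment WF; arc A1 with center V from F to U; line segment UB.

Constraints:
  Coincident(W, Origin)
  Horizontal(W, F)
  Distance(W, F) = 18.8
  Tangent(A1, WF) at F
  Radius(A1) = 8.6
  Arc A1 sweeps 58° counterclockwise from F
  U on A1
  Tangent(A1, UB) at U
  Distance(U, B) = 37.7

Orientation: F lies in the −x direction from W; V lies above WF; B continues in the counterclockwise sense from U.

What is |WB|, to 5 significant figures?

36.997

W is at the origin; W and F share the same y with |WF| = 18.8 and F on the −x side, so F = (-18.800, 0.0000). The tangent condition forces VF to be normal to WF, so V = F + (0, 8.6) = (-18.800, 8.6000). On A1, F sits at bearing -90° from V; a 58° counterclockwise sweep puts U at bearing -32°, so U = V + 8.6·(cos -32°, sin -32°) = (-11.507, 4.0427). Since A1 is tangent to UB there, VU ⟂ UB, so UB runs along (−sin -32°, cos -32°); with |UB| = 37.7, B = (8.4712, 36.014). Then |WB| = |B − W| = 36.997.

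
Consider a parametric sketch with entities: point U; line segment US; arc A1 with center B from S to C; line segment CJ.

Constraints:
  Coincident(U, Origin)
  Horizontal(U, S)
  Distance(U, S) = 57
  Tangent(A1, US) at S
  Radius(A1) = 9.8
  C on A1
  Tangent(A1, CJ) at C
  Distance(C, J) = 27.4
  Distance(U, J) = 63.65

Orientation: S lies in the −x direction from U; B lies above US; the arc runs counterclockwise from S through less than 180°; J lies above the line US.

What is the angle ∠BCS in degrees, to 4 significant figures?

41.23°

Checks: U = (0.00, 0.00) ✓; |BC| = 9.800 ✓; ∠(BC, CJ) = 90.00° ✓; |CJ| = 27.40 ✓; |UJ| = 63.65 ✓.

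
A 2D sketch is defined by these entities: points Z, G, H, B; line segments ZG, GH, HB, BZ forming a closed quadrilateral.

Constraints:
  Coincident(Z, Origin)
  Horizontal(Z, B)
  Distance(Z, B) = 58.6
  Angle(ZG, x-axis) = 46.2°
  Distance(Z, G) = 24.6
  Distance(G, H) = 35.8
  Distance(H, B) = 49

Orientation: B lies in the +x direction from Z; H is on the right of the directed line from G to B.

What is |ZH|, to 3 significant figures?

22.0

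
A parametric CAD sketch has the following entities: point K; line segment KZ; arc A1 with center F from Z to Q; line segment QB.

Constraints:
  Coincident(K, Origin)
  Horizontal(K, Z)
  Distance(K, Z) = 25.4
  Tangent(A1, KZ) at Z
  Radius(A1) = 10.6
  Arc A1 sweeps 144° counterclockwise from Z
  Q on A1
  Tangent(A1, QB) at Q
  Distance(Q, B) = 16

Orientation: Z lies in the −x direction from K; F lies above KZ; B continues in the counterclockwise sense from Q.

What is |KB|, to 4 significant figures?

42.99

On A1, Z sits at bearing -90° from F; a 144° counterclockwise sweep puts Q at bearing 54°, so Q = F + 10.6·(cos 54°, sin 54°) = (-19.17, 19.18). Tangency of A1 to QB means the radius FQ is perpendicular to QB, so QB runs along (−sin 54°, cos 54°); with |QB| = 16.0, B = (-32.11, 28.58). Then |KB| = |B − K| = 42.99.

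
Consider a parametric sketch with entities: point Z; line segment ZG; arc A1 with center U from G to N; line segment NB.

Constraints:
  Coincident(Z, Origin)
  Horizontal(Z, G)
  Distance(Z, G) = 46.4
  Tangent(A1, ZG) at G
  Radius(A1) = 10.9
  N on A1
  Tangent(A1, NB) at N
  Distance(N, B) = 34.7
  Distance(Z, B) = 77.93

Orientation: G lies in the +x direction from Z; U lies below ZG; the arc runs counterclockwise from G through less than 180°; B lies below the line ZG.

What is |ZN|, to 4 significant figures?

43.82

Checks: |UN| = 10.90 ✓; ∠(UN, NB) = 90.00° ✓; |NB| = 34.70 ✓; |ZB| = 77.93 ✓.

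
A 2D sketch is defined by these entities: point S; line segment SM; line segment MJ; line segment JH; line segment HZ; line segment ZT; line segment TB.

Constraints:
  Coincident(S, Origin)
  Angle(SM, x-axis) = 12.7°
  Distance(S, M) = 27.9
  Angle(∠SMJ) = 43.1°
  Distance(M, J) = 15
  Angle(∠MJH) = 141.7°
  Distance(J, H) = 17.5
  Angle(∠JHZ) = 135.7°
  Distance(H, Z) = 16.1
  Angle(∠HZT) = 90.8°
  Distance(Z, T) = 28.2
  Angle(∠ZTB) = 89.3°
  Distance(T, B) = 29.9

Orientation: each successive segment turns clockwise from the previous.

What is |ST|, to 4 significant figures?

21.07

∠JHZ = 135.7° gives HZ at 153.2° from the x-axis; with |HZ| = 16.1, Z = (-12.27, -4.276). ∠HZT = 90.8° gives ZT at 64.00° from the x-axis; with |ZT| = 28.2, T = (0.08755, 21.07). Then |ST| = |T − S| = 21.07.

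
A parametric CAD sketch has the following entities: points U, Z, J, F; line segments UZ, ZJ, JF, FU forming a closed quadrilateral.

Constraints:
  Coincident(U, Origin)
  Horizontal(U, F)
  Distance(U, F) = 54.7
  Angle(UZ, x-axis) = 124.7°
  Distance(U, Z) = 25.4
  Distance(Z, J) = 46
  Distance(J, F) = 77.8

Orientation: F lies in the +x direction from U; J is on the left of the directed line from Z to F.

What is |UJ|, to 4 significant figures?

61.93

Checks: |ZJ| = 46.00 ✓; |JF| = 77.80 ✓.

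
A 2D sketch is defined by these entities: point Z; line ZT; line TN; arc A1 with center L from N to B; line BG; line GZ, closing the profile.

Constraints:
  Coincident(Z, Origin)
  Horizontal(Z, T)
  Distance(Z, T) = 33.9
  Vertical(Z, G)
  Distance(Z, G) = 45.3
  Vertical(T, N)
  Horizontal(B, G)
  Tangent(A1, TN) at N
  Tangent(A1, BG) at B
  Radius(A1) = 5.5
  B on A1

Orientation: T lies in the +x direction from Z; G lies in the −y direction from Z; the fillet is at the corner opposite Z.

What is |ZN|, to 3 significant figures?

52.3

Z is at the origin; Z and T share the same y with |ZT| = 33.9 and T on the +x side, so T = (33.9, 0.00). ZG is vertical with |ZG| = 45.3 and G on the −y side, so G = (0.00, -45.3). The virtual corner opposite Z is at (33.9, -45.3). A1 meets TN tangentially, so LN is at right angles to TN and since A1 is tangent to BG there, LB ⟂ BG, with radius 5.5, so the center L sits 5.5 in from both sides at L = (28.4, -39.8). That places the tangent points at N = (33.9, -39.8) on TN and B = (28.4, -45.3) on BG. Then |ZN| = |N − Z| = 52.3.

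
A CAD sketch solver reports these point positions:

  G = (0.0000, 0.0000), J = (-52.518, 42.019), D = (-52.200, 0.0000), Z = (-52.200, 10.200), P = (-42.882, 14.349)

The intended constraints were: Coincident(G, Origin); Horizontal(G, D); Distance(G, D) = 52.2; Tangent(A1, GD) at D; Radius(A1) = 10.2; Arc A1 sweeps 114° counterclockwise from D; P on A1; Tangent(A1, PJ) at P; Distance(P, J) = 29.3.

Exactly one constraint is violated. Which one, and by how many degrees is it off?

Tangent(A1, PJ) at P — off by 4.80°.

G = (0.00, 0.00) ✓; G.y = 0.00, D.y = 0.00 ✓; |GD| = 52.20 ✓; ∠(ZD, DG) = 90.00° ✓; |ZD| = 10.20 ✓; bearing(Z→P) − bearing(Z→D) = 114.0° ✓; |ZP| = 10.20 ✓; ∠(ZP, PJ) = 94.80° ✗; |PJ| = 29.30 ✓.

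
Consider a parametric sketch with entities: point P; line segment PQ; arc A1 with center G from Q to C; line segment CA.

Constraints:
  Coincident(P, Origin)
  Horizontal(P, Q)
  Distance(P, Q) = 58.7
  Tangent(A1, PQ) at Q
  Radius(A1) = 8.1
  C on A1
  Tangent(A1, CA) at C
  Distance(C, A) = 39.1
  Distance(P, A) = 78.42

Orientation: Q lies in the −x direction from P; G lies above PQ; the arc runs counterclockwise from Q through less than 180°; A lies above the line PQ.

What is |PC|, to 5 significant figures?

51.991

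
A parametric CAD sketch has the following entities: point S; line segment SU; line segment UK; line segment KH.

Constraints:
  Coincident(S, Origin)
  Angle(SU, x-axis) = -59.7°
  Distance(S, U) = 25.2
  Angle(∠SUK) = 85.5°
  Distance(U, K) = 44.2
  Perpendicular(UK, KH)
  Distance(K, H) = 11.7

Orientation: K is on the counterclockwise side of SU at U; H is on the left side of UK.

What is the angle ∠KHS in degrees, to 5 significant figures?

107.64°

S is at the origin; SU runs at -59.7° with length 25.2, so U = 25.2·(cos -59.7°, sin -59.7°) = (12.714, -21.758). ∠SUK = 85.5°, so UK runs at -59.7° + (180° − 85.5°) = 34.800° from the x-axis; with |UK| = 44.2, K = U + 44.2·(cos 34.800°, sin 34.800°) = (49.009, 3.4680). UK ⟂ KH; with |KH| = 11.7 on the left of UK, H = K + 11.7·(-0.57071, 0.82115) = (42.332, 13.075). Then cos ∠KHS = HK·HS / (|HK||HS|), giving 107.64°.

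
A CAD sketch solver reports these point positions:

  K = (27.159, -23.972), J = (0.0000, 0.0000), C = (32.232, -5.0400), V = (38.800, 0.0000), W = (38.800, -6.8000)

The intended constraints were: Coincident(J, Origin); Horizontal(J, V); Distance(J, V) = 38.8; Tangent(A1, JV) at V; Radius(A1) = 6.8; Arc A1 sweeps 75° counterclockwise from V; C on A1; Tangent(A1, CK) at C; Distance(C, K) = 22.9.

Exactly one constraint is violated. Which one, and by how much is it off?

Distance(C, K) = 22.9 — off by 3.30.

J = (0.00, 0.00) ✓; J.y = 0.00, V.y = 0.00 ✓; |JV| = 38.80 ✓; ∠(WV, VJ) = 90.00° ✓; |WV| = 6.800 ✓; bearing(W→C) − bearing(W→V) = 75.00° ✓; |WC| = 6.800 ✓; ∠(WC, CK) = 90.00° ✓; |CK| = 19.60 ✗.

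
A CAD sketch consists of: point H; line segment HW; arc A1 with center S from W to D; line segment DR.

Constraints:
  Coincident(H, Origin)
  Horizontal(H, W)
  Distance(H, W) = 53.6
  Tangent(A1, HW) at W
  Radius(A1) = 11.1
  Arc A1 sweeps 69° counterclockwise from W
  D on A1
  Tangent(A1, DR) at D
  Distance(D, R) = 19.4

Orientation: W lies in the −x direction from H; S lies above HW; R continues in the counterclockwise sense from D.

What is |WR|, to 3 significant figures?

30.6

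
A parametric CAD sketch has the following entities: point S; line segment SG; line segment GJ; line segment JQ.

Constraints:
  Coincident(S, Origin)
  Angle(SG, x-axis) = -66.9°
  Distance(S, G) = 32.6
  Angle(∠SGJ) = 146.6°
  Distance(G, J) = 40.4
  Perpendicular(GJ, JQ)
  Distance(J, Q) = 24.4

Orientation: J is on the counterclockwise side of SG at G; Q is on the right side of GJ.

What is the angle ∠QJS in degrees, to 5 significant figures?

104.86°

S is at the origin; SG runs at -66.9° with length 32.6, so G = 32.6·(cos -66.9°, sin -66.9°) = (12.790, -29.986). ∠SGJ = 146.6°, so GJ runs at -66.9° + (180° − 146.6°) = -33.500° from the x-axis; with |GJ| = 40.4, J = G + 40.4·(cos -33.500°, sin -33.500°) = (46.479, -52.284). The perpendicularity gives JQ at right angles to GJ; with |JQ| = 24.4 on the right of GJ, Q = J + 24.4·(-0.55194, -0.83389) = (33.012, -72.631). Then cos ∠QJS = JQ·JS / (|JQ||JS|), giving 104.86°.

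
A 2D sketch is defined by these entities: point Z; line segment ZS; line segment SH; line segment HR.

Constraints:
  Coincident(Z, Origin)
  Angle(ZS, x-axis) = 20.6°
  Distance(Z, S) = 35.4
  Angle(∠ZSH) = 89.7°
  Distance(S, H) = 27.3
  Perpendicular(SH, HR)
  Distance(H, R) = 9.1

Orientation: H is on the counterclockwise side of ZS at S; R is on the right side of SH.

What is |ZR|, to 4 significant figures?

52.11

Z is at the origin; ZS runs at 20.6° with length 35.4, so S = 35.4·(cos 20.6°, sin 20.6°) = (33.14, 12.46). ∠ZSH = 89.7°, so SH runs at 20.6° + (180° − 89.7°) = 110.9° from the x-axis; with |SH| = 27.3, H = S + 27.3·(cos 110.9°, sin 110.9°) = (23.40, 37.96). SH is perpendicular to HR; with |HR| = 9.1 on the right of SH, R = H + 9.1·(0.9342, 0.3567) = (31.90, 41.21). Then |ZR| = |R − Z| = 52.11.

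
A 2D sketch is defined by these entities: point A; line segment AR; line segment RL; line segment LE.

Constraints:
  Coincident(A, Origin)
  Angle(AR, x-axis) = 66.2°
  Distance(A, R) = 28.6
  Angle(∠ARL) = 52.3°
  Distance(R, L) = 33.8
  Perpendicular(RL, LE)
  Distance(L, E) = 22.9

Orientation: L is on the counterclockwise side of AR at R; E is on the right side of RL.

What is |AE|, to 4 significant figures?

48.36

A is at the origin; AR runs at 66.2° with length 28.6, so R = 28.6·(cos 66.2°, sin 66.2°) = (11.54, 26.17). ∠ARL = 52.3°, so RL runs at 66.2° + (180° − 52.3°) = 193.9° from the x-axis; with |RL| = 33.8, L = R + 33.8·(cos 193.9°, sin 193.9°) = (-21.27, 18.05). RL is perpendicular to LE; with |LE| = 22.9 on the right of RL, E = L + 22.9·(-0.2402, 0.9707) = (-26.77, 40.28). Then |AE| = |E − A| = 48.36.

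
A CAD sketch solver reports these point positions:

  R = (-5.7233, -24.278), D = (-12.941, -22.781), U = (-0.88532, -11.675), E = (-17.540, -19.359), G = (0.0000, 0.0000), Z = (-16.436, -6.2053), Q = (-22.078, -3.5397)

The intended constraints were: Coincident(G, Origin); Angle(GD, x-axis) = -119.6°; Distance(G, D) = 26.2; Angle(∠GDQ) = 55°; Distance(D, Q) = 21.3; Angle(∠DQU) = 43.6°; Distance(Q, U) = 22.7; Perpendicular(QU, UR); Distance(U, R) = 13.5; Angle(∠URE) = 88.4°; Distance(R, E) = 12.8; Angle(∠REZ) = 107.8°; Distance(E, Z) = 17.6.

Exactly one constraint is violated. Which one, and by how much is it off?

Distance(E, Z) = 17.6 — off by 4.40.

G = (0.00, 0.00) ✓; GD at -119.6° ✓; |GD| = 26.20 ✓; ∠GDQ = 55.00° ✓; |DQ| = 21.30 ✓; ∠DQU = 43.60° ✓; |QU| = 22.70 ✓; ∠(QU, UR) = 90.00° ✓; |UR| = 13.50 ✓; ∠URE = 88.40° ✓; |RE| = 12.80 ✓; ∠REZ = 107.8° ✓; |EZ| = 13.20 ✗.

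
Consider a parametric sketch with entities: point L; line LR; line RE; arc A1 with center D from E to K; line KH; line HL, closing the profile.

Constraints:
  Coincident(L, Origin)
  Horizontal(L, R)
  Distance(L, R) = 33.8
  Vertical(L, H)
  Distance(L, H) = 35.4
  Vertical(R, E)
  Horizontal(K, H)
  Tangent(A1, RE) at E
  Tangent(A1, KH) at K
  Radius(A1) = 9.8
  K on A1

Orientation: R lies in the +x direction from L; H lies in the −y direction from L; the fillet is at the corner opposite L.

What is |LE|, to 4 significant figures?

42.40

The virtual corner opposite L is at (33.80, -35.40). Tangency of A1 to RE means the radius DE is perpendicular to RE and A1 meets KH tangentially, so DK is at right angles to KH, with radius 9.8, so the center D sits 9.8 in from both sides at D = (24.00, -25.60). That places the tangent points at E = (33.80, -25.60) on RE and K = (24.00, -35.40) on KH. Then |LE| = |E − L| = 42.40.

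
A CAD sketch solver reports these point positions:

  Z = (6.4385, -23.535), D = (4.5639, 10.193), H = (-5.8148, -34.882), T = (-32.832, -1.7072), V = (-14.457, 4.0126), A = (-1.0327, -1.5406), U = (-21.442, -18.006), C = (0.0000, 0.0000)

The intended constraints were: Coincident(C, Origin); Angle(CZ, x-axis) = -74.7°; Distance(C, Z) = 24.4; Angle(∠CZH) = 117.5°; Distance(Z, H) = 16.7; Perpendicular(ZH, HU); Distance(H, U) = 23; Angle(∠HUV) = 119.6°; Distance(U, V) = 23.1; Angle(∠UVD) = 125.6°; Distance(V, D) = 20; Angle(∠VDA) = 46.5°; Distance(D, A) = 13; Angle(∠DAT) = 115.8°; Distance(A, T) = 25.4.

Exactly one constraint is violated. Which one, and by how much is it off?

Distance(A, T) = 25.4 — off by 6.40.

C = (0.00, 0.00) ✓; CZ at -74.70° ✓; |CZ| = 24.40 ✓; ∠CZH = 117.5° ✓; |ZH| = 16.70 ✓; ∠(ZH, HU) = 90.00° ✓; |HU| = 23.00 ✓; ∠HUV = 119.6° ✓; |UV| = 23.10 ✓; ∠UVD = 125.6° ✓; |VD| = 20.00 ✓; ∠VDA = 46.50° ✓; |DA| = 13.00 ✓; ∠DAT = 115.8° ✓; |AT| = 31.80 ✗.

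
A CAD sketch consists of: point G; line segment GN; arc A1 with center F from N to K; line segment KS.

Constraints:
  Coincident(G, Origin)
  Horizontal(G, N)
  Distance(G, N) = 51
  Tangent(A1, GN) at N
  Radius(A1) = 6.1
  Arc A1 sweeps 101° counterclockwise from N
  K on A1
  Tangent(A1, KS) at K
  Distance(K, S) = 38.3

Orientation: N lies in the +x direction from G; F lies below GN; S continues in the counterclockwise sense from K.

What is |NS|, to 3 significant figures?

44.9

G is at the origin; GN is horizontal with |GN| = 51.0 and N on the +x side, so N = (51.0, 0.00). Since A1 is tangent to GN there, FN ⟂ GN, so F = N + (0, -6.1) = (51.0, -6.10). On A1, N sits at bearing 90° from F; a 101° counterclockwise sweep puts K at bearing 191°, so K = F + 6.1·(cos 191°, sin 191°) = (45.0, -7.26). Tangency of A1 to KS means the radius FK is perpendicular to KS, so KS runs along (−sin 191°, cos 191°); with |KS| = 38.3, S = (52.3, -44.9). Then |NS| = |S − N| = 44.9.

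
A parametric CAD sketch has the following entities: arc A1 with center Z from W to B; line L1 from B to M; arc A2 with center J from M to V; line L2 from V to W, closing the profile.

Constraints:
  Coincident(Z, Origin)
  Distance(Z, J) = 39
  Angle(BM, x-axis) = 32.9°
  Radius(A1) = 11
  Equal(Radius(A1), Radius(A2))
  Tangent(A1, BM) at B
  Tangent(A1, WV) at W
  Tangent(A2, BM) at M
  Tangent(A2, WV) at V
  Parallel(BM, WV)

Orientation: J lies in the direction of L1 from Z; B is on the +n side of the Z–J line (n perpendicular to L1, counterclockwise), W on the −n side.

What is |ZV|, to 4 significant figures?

40.52

The slot axis is L1's direction at 32.9°, so u = (cos 32.9°, sin 32.9°) = (0.8396, 0.5432) and n = (−sin 32.9°, cos 32.9°) = (-0.5432, 0.8396). Z is at the origin and J lies 39.0 along u from Z, so J = 39.0·u = (32.75, 21.18). Tangency of A1 to both parallel lines with radius 11.0 puts B and W at Z ± 11.0·n: B = (-5.975, 9.236), W = (5.975, -9.236). Equal radii place M and V the same way about J: M = J + 11.0·n = (26.77, 30.42), V = J − 11.0·n = (38.72, 11.95). Then |ZV| = |V − Z| = 40.52.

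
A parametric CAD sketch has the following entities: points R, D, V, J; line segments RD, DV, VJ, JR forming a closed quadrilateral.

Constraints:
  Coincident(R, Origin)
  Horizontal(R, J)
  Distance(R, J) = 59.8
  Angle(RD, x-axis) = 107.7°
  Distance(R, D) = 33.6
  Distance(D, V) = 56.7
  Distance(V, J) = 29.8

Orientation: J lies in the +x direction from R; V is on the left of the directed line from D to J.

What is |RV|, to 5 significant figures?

53.289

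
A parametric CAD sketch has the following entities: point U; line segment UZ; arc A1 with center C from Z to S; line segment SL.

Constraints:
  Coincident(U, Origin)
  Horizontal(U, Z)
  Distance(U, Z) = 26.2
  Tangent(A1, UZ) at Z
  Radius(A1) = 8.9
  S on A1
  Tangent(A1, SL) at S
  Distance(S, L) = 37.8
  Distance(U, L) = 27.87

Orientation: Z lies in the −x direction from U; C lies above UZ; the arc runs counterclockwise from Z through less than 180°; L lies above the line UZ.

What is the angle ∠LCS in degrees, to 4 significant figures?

76.75°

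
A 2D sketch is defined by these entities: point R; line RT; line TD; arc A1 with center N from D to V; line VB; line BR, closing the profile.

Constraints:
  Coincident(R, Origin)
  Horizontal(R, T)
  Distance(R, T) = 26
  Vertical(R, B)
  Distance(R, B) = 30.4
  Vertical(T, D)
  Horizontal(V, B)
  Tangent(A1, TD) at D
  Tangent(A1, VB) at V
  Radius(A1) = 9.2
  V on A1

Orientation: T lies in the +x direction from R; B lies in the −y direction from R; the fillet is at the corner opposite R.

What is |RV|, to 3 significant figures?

34.7

R is at the origin; RT is horizontal with |RT| = 26.0 and T on the +x side, so T = (26.0, 0.00). RB is vertical with |RB| = 30.4 and B on the −y side, so B = (0.00, -30.4). The virtual corner opposite R is at (26.0, -30.4). The tangent condition forces ND to be normal to TD and the tangent condition forces NV to be normal to VB, with radius 9.2, so the center N sits 9.2 in from both sides at N = (16.8, -21.2). That places the tangent points at D = (26.0, -21.2) on TD and V = (16.8, -30.4) on VB. Then |RV| = |V − R| = 34.7.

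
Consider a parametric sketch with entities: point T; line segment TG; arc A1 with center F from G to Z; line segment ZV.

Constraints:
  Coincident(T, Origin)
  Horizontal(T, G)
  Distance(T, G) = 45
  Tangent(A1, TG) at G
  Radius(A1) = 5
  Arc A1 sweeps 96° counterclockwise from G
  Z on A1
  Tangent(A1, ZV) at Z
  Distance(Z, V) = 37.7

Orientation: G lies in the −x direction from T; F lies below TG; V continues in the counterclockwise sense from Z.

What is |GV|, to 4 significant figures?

43.03

On A1, G sits at bearing 90° from F; a 96° counterclockwise sweep puts Z at bearing 186°, so Z = F + 5.0·(cos 186°, sin 186°) = (-49.97, -5.523). Tangency of A1 to ZV means the radius FZ is perpendicular to ZV, so ZV runs along (−sin 186°, cos 186°); with |ZV| = 37.7, V = (-46.03, -43.02). Then |GV| = |V − G| = 43.03.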